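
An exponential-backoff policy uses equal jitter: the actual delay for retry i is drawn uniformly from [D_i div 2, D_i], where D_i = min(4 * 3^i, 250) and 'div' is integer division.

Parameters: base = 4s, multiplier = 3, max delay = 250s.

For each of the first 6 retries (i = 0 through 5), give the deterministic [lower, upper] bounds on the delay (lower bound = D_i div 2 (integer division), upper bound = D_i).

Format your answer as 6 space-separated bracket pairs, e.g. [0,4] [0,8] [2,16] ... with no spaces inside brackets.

Computing bounds per retry:
  i=0: D_i=min(4*3^0,250)=4, bounds=[2,4]
  i=1: D_i=min(4*3^1,250)=12, bounds=[6,12]
  i=2: D_i=min(4*3^2,250)=36, bounds=[18,36]
  i=3: D_i=min(4*3^3,250)=108, bounds=[54,108]
  i=4: D_i=min(4*3^4,250)=250, bounds=[125,250]
  i=5: D_i=min(4*3^5,250)=250, bounds=[125,250]

Answer: [2,4] [6,12] [18,36] [54,108] [125,250] [125,250]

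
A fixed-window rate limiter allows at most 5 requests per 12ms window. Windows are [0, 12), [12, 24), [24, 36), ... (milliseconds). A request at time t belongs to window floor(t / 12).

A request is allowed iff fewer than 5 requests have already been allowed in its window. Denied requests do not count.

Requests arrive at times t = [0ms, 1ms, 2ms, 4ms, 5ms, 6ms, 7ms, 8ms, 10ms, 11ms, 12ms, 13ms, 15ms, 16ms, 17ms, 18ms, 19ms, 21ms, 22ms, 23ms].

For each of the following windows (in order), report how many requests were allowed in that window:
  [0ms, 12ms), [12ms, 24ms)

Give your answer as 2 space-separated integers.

Processing requests:
  req#1 t=0ms (window 0): ALLOW
  req#2 t=1ms (window 0): ALLOW
  req#3 t=2ms (window 0): ALLOW
  req#4 t=4ms (window 0): ALLOW
  req#5 t=5ms (window 0): ALLOW
  req#6 t=6ms (window 0): DENY
  req#7 t=7ms (window 0): DENY
  req#8 t=8ms (window 0): DENY
  req#9 t=10ms (window 0): DENY
  req#10 t=11ms (window 0): DENY
  req#11 t=12ms (window 1): ALLOW
  req#12 t=13ms (window 1): ALLOW
  req#13 t=15ms (window 1): ALLOW
  req#14 t=16ms (window 1): ALLOW
  req#15 t=17ms (window 1): ALLOW
  req#16 t=18ms (window 1): DENY
  req#17 t=19ms (window 1): DENY
  req#18 t=21ms (window 1): DENY
  req#19 t=22ms (window 1): DENY
  req#20 t=23ms (window 1): DENY

Allowed counts by window: 5 5

Answer: 5 5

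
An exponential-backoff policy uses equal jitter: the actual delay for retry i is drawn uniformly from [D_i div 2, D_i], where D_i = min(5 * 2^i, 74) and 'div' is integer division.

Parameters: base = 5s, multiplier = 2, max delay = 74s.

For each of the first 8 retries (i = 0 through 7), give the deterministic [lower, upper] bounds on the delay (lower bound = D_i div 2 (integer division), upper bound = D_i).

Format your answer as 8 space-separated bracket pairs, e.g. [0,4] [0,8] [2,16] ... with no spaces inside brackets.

Answer: [2,5] [5,10] [10,20] [20,40] [37,74] [37,74] [37,74] [37,74]

Derivation:
Computing bounds per retry:
  i=0: D_i=min(5*2^0,74)=5, bounds=[2,5]
  i=1: D_i=min(5*2^1,74)=10, bounds=[5,10]
  i=2: D_i=min(5*2^2,74)=20, bounds=[10,20]
  i=3: D_i=min(5*2^3,74)=40, bounds=[20,40]
  i=4: D_i=min(5*2^4,74)=74, bounds=[37,74]
  i=5: D_i=min(5*2^5,74)=74, bounds=[37,74]
  i=6: D_i=min(5*2^6,74)=74, bounds=[37,74]
  i=7: D_i=min(5*2^7,74)=74, bounds=[37,74]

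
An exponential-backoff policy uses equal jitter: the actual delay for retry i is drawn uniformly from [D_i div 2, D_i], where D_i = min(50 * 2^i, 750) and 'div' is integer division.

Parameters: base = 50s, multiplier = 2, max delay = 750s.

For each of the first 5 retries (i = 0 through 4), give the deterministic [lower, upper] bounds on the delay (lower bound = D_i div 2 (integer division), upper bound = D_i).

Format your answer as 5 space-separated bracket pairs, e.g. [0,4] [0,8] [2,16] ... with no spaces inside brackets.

Answer: [25,50] [50,100] [100,200] [200,400] [375,750]

Derivation:
Computing bounds per retry:
  i=0: D_i=min(50*2^0,750)=50, bounds=[25,50]
  i=1: D_i=min(50*2^1,750)=100, bounds=[50,100]
  i=2: D_i=min(50*2^2,750)=200, bounds=[100,200]
  i=3: D_i=min(50*2^3,750)=400, bounds=[200,400]
  i=4: D_i=min(50*2^4,750)=750, bounds=[375,750]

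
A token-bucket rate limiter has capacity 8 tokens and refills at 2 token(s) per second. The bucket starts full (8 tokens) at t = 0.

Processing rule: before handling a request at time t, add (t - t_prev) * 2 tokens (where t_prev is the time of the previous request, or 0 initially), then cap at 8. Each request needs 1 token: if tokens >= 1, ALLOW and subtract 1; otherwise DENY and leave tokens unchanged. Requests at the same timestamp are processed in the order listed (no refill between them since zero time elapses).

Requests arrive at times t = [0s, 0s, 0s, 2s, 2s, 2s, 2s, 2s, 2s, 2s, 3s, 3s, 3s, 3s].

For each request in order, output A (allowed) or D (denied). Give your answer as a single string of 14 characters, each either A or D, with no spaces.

Simulating step by step:
  req#1 t=0s: ALLOW
  req#2 t=0s: ALLOW
  req#3 t=0s: ALLOW
  req#4 t=2s: ALLOW
  req#5 t=2s: ALLOW
  req#6 t=2s: ALLOW
  req#7 t=2s: ALLOW
  req#8 t=2s: ALLOW
  req#9 t=2s: ALLOW
  req#10 t=2s: ALLOW
  req#11 t=3s: ALLOW
  req#12 t=3s: ALLOW
  req#13 t=3s: ALLOW
  req#14 t=3s: DENY

Answer: AAAAAAAAAAAAAD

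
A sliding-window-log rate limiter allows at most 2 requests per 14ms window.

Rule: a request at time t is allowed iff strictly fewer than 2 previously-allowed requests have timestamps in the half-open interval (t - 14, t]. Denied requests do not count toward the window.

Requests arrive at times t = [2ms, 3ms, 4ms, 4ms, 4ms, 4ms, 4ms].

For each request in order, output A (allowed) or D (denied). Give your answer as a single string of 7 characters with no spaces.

Answer: AADDDDD

Derivation:
Tracking allowed requests in the window:
  req#1 t=2ms: ALLOW
  req#2 t=3ms: ALLOW
  req#3 t=4ms: DENY
  req#4 t=4ms: DENY
  req#5 t=4ms: DENY
  req#6 t=4ms: DENY
  req#7 t=4ms: DENY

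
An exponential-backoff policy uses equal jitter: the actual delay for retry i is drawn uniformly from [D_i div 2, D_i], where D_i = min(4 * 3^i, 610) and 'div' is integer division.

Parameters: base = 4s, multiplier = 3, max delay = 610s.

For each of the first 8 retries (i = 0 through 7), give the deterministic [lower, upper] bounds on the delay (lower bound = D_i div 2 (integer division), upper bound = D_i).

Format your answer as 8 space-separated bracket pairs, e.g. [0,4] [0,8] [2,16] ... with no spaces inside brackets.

Computing bounds per retry:
  i=0: D_i=min(4*3^0,610)=4, bounds=[2,4]
  i=1: D_i=min(4*3^1,610)=12, bounds=[6,12]
  i=2: D_i=min(4*3^2,610)=36, bounds=[18,36]
  i=3: D_i=min(4*3^3,610)=108, bounds=[54,108]
  i=4: D_i=min(4*3^4,610)=324, bounds=[162,324]
  i=5: D_i=min(4*3^5,610)=610, bounds=[305,610]
  i=6: D_i=min(4*3^6,610)=610, bounds=[305,610]
  i=7: D_i=min(4*3^7,610)=610, bounds=[305,610]

Answer: [2,4] [6,12] [18,36] [54,108] [162,324] [305,610] [305,610] [305,610]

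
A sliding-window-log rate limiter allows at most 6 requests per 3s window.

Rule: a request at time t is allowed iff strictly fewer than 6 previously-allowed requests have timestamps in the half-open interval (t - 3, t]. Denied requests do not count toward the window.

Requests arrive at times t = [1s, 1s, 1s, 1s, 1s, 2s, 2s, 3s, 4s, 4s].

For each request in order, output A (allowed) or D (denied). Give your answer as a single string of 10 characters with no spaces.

Tracking allowed requests in the window:
  req#1 t=1s: ALLOW
  req#2 t=1s: ALLOW
  req#3 t=1s: ALLOW
  req#4 t=1s: ALLOW
  req#5 t=1s: ALLOW
  req#6 t=2s: ALLOW
  req#7 t=2s: DENY
  req#8 t=3s: DENY
  req#9 t=4s: ALLOW
  req#10 t=4s: ALLOW

Answer: AAAAAADDAA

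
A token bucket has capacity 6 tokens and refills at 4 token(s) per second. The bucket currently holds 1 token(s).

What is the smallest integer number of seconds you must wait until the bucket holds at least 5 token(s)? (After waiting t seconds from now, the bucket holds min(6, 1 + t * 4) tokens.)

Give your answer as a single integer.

Need 1 + t * 4 >= 5, so t >= 4/4.
Smallest integer t = ceil(4/4) = 1.

Answer: 1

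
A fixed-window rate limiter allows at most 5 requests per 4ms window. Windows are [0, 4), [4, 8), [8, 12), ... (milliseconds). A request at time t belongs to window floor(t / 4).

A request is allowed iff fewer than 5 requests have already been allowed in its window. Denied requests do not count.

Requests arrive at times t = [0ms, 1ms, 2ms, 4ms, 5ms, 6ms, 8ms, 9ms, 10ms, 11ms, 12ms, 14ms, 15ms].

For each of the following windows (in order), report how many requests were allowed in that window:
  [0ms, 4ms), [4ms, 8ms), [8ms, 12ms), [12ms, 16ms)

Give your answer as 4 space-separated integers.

Answer: 3 3 4 3

Derivation:
Processing requests:
  req#1 t=0ms (window 0): ALLOW
  req#2 t=1ms (window 0): ALLOW
  req#3 t=2ms (window 0): ALLOW
  req#4 t=4ms (window 1): ALLOW
  req#5 t=5ms (window 1): ALLOW
  req#6 t=6ms (window 1): ALLOW
  req#7 t=8ms (window 2): ALLOW
  req#8 t=9ms (window 2): ALLOW
  req#9 t=10ms (window 2): ALLOW
  req#10 t=11ms (window 2): ALLOW
  req#11 t=12ms (window 3): ALLOW
  req#12 t=14ms (window 3): ALLOW
  req#13 t=15ms (window 3): ALLOW

Allowed counts by window: 3 3 4 3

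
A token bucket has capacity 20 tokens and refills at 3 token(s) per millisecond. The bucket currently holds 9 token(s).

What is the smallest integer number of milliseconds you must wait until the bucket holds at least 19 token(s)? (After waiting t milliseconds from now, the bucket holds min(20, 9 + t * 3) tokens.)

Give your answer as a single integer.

Need 9 + t * 3 >= 19, so t >= 10/3.
Smallest integer t = ceil(10/3) = 4.

Answer: 4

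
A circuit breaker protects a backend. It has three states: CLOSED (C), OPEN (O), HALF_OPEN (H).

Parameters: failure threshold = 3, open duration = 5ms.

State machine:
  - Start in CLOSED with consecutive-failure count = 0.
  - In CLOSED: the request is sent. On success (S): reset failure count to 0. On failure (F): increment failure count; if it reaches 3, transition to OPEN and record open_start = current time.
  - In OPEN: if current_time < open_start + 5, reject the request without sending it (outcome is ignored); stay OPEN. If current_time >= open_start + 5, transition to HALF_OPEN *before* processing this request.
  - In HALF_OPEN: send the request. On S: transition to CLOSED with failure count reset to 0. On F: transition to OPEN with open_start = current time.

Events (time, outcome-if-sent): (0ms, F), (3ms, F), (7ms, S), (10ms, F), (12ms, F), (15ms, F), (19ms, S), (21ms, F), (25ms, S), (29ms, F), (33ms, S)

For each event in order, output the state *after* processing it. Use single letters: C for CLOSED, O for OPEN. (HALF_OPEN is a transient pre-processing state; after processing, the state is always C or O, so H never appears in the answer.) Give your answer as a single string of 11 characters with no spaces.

Answer: CCCCCOOOOOO

Derivation:
State after each event:
  event#1 t=0ms outcome=F: state=CLOSED
  event#2 t=3ms outcome=F: state=CLOSED
  event#3 t=7ms outcome=S: state=CLOSED
  event#4 t=10ms outcome=F: state=CLOSED
  event#5 t=12ms outcome=F: state=CLOSED
  event#6 t=15ms outcome=F: state=OPEN
  event#7 t=19ms outcome=S: state=OPEN
  event#8 t=21ms outcome=F: state=OPEN
  event#9 t=25ms outcome=S: state=OPEN
  event#10 t=29ms outcome=F: state=OPEN
  event#11 t=33ms outcome=S: state=OPEN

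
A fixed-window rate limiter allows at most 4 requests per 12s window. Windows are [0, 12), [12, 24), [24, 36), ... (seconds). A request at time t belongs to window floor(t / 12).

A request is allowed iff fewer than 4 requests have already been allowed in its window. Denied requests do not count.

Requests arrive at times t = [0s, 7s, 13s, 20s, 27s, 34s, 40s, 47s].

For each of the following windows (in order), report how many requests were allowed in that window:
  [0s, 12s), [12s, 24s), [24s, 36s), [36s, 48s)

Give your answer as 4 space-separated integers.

Processing requests:
  req#1 t=0s (window 0): ALLOW
  req#2 t=7s (window 0): ALLOW
  req#3 t=13s (window 1): ALLOW
  req#4 t=20s (window 1): ALLOW
  req#5 t=27s (window 2): ALLOW
  req#6 t=34s (window 2): ALLOW
  req#7 t=40s (window 3): ALLOW
  req#8 t=47s (window 3): ALLOW

Allowed counts by window: 2 2 2 2

Answer: 2 2 2 2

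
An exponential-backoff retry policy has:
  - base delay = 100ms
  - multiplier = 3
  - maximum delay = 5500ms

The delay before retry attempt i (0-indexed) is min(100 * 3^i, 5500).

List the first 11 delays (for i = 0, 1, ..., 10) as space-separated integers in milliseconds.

Computing each delay:
  i=0: min(100*3^0, 5500) = 100
  i=1: min(100*3^1, 5500) = 300
  i=2: min(100*3^2, 5500) = 900
  i=3: min(100*3^3, 5500) = 2700
  i=4: min(100*3^4, 5500) = 5500
  i=5: min(100*3^5, 5500) = 5500
  i=6: min(100*3^6, 5500) = 5500
  i=7: min(100*3^7, 5500) = 5500
  i=8: min(100*3^8, 5500) = 5500
  i=9: min(100*3^9, 5500) = 5500
  i=10: min(100*3^10, 5500) = 5500

Answer: 100 300 900 2700 5500 5500 5500 5500 5500 5500 5500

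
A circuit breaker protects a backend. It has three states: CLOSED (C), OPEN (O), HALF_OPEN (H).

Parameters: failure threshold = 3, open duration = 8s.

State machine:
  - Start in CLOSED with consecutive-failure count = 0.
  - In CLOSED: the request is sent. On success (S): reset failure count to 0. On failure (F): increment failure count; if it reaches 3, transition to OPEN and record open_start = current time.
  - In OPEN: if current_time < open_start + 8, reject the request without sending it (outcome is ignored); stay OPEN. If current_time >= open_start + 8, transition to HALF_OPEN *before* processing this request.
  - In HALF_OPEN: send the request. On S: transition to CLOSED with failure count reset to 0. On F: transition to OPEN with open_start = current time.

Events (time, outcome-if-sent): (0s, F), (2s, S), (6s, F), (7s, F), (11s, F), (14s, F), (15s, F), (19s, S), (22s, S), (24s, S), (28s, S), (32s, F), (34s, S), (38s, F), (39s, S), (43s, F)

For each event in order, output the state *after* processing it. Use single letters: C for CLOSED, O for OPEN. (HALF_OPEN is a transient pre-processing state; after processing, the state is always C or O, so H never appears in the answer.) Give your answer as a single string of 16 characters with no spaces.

Answer: CCCCOOOCCCCCCCCC

Derivation:
State after each event:
  event#1 t=0s outcome=F: state=CLOSED
  event#2 t=2s outcome=S: state=CLOSED
  event#3 t=6s outcome=F: state=CLOSED
  event#4 t=7s outcome=F: state=CLOSED
  event#5 t=11s outcome=F: state=OPEN
  event#6 t=14s outcome=F: state=OPEN
  event#7 t=15s outcome=F: state=OPEN
  event#8 t=19s outcome=S: state=CLOSED
  event#9 t=22s outcome=S: state=CLOSED
  event#10 t=24s outcome=S: state=CLOSED
  event#11 t=28s outcome=S: state=CLOSED
  event#12 t=32s outcome=F: state=CLOSED
  event#13 t=34s outcome=S: state=CLOSED
  event#14 t=38s outcome=F: state=CLOSED
  event#15 t=39s outcome=S: state=CLOSED
  event#16 t=43s outcome=F: state=CLOSED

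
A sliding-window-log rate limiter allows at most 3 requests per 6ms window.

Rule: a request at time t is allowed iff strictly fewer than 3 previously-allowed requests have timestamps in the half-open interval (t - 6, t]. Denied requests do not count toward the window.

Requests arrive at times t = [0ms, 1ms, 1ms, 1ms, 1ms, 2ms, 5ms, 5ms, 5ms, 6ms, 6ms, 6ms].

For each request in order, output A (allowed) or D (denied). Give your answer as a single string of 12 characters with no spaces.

Tracking allowed requests in the window:
  req#1 t=0ms: ALLOW
  req#2 t=1ms: ALLOW
  req#3 t=1ms: ALLOW
  req#4 t=1ms: DENY
  req#5 t=1ms: DENY
  req#6 t=2ms: DENY
  req#7 t=5ms: DENY
  req#8 t=5ms: DENY
  req#9 t=5ms: DENY
  req#10 t=6ms: ALLOW
  req#11 t=6ms: DENY
  req#12 t=6ms: DENY

Answer: AAADDDDDDADD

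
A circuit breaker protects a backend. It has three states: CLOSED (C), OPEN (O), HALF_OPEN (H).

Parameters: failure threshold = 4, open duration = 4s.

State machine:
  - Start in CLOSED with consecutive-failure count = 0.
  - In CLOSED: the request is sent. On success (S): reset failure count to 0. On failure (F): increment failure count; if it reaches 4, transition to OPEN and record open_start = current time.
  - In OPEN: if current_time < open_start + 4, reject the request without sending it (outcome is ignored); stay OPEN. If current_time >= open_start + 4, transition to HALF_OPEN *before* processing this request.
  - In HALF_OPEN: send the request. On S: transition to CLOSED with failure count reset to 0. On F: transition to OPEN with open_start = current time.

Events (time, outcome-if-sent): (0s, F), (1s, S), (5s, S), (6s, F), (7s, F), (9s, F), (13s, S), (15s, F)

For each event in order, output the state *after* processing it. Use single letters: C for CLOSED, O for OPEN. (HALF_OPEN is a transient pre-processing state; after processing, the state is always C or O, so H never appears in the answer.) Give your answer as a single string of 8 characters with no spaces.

State after each event:
  event#1 t=0s outcome=F: state=CLOSED
  event#2 t=1s outcome=S: state=CLOSED
  event#3 t=5s outcome=S: state=CLOSED
  event#4 t=6s outcome=F: state=CLOSED
  event#5 t=7s outcome=F: state=CLOSED
  event#6 t=9s outcome=F: state=CLOSED
  event#7 t=13s outcome=S: state=CLOSED
  event#8 t=15s outcome=F: state=CLOSED

Answer: CCCCCCCC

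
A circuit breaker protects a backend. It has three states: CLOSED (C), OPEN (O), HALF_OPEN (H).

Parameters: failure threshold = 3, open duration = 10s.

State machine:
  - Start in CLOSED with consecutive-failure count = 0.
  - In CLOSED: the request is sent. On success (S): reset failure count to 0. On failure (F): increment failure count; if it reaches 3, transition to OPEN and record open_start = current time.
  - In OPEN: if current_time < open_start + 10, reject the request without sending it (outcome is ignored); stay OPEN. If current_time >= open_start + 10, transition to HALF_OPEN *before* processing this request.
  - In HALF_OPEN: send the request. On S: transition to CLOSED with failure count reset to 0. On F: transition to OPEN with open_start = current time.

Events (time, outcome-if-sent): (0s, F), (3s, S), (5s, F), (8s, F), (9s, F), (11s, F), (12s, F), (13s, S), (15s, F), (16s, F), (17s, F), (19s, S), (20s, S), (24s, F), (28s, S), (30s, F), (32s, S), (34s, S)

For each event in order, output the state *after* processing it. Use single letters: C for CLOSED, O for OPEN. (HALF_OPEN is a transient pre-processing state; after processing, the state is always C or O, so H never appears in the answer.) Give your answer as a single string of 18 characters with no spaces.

State after each event:
  event#1 t=0s outcome=F: state=CLOSED
  event#2 t=3s outcome=S: state=CLOSED
  event#3 t=5s outcome=F: state=CLOSED
  event#4 t=8s outcome=F: state=CLOSED
  event#5 t=9s outcome=F: state=OPEN
  event#6 t=11s outcome=F: state=OPEN
  event#7 t=12s outcome=F: state=OPEN
  event#8 t=13s outcome=S: state=OPEN
  event#9 t=15s outcome=F: state=OPEN
  event#10 t=16s outcome=F: state=OPEN
  event#11 t=17s outcome=F: state=OPEN
  event#12 t=19s outcome=S: state=CLOSED
  event#13 t=20s outcome=S: state=CLOSED
  event#14 t=24s outcome=F: state=CLOSED
  event#15 t=28s outcome=S: state=CLOSED
  event#16 t=30s outcome=F: state=CLOSED
  event#17 t=32s outcome=S: state=CLOSED
  event#18 t=34s outcome=S: state=CLOSED

Answer: CCCCOOOOOOOCCCCCCC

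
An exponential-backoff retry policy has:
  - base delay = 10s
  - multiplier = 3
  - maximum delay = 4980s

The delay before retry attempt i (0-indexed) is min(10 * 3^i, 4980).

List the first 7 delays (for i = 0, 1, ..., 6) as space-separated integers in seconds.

Answer: 10 30 90 270 810 2430 4980

Derivation:
Computing each delay:
  i=0: min(10*3^0, 4980) = 10
  i=1: min(10*3^1, 4980) = 30
  i=2: min(10*3^2, 4980) = 90
  i=3: min(10*3^3, 4980) = 270
  i=4: min(10*3^4, 4980) = 810
  i=5: min(10*3^5, 4980) = 2430
  i=6: min(10*3^6, 4980) = 4980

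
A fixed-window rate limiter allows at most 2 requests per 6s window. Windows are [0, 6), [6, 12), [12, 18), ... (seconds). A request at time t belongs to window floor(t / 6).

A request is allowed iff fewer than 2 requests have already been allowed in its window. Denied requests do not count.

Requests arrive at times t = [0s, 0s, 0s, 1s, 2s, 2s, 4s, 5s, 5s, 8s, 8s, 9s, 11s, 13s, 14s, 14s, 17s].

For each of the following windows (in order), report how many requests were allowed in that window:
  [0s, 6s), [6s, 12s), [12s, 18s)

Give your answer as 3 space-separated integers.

Answer: 2 2 2

Derivation:
Processing requests:
  req#1 t=0s (window 0): ALLOW
  req#2 t=0s (window 0): ALLOW
  req#3 t=0s (window 0): DENY
  req#4 t=1s (window 0): DENY
  req#5 t=2s (window 0): DENY
  req#6 t=2s (window 0): DENY
  req#7 t=4s (window 0): DENY
  req#8 t=5s (window 0): DENY
  req#9 t=5s (window 0): DENY
  req#10 t=8s (window 1): ALLOW
  req#11 t=8s (window 1): ALLOW
  req#12 t=9s (window 1): DENY
  req#13 t=11s (window 1): DENY
  req#14 t=13s (window 2): ALLOW
  req#15 t=14s (window 2): ALLOW
  req#16 t=14s (window 2): DENY
  req#17 t=17s (window 2): DENY

Allowed counts by window: 2 2 2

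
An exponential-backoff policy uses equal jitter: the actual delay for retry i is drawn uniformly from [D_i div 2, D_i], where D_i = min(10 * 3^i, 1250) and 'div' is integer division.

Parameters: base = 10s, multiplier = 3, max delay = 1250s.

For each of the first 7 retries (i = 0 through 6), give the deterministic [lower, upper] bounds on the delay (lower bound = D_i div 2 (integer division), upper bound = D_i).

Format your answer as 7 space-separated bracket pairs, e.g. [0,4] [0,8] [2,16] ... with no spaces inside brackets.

Answer: [5,10] [15,30] [45,90] [135,270] [405,810] [625,1250] [625,1250]

Derivation:
Computing bounds per retry:
  i=0: D_i=min(10*3^0,1250)=10, bounds=[5,10]
  i=1: D_i=min(10*3^1,1250)=30, bounds=[15,30]
  i=2: D_i=min(10*3^2,1250)=90, bounds=[45,90]
  i=3: D_i=min(10*3^3,1250)=270, bounds=[135,270]
  i=4: D_i=min(10*3^4,1250)=810, bounds=[405,810]
  i=5: D_i=min(10*3^5,1250)=1250, bounds=[625,1250]
  i=6: D_i=min(10*3^6,1250)=1250, bounds=[625,1250]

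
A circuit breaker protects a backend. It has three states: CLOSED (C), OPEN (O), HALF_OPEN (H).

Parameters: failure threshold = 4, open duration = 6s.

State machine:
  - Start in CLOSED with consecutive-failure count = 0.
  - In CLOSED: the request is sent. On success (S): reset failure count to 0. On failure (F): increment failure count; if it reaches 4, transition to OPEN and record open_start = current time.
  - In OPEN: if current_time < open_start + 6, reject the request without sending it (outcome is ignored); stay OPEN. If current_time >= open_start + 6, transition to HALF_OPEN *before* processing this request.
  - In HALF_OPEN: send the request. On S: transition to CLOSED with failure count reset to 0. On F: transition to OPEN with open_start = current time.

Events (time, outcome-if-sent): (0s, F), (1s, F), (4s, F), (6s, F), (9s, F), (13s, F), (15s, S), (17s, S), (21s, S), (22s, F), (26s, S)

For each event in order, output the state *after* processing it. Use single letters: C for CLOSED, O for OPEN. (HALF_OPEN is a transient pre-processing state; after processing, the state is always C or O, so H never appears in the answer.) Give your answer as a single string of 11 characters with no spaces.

State after each event:
  event#1 t=0s outcome=F: state=CLOSED
  event#2 t=1s outcome=F: state=CLOSED
  event#3 t=4s outcome=F: state=CLOSED
  event#4 t=6s outcome=F: state=OPEN
  event#5 t=9s outcome=F: state=OPEN
  event#6 t=13s outcome=F: state=OPEN
  event#7 t=15s outcome=S: state=OPEN
  event#8 t=17s outcome=S: state=OPEN
  event#9 t=21s outcome=S: state=CLOSED
  event#10 t=22s outcome=F: state=CLOSED
  event#11 t=26s outcome=S: state=CLOSED

Answer: CCCOOOOOCCC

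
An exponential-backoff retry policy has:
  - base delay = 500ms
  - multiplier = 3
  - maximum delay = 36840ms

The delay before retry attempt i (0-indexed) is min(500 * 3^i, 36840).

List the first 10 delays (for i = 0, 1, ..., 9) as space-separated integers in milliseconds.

Answer: 500 1500 4500 13500 36840 36840 36840 36840 36840 36840

Derivation:
Computing each delay:
  i=0: min(500*3^0, 36840) = 500
  i=1: min(500*3^1, 36840) = 1500
  i=2: min(500*3^2, 36840) = 4500
  i=3: min(500*3^3, 36840) = 13500
  i=4: min(500*3^4, 36840) = 36840
  i=5: min(500*3^5, 36840) = 36840
  i=6: min(500*3^6, 36840) = 36840
  i=7: min(500*3^7, 36840) = 36840
  i=8: min(500*3^8, 36840) = 36840
  i=9: min(500*3^9, 36840) = 36840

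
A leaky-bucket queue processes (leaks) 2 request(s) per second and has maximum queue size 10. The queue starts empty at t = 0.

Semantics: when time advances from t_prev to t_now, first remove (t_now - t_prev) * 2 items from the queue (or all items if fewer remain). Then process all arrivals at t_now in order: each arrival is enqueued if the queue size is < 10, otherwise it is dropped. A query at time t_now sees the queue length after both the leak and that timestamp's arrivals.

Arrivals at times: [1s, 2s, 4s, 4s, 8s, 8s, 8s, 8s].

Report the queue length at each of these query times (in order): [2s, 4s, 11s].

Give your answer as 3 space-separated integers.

Queue lengths at query times:
  query t=2s: backlog = 1
  query t=4s: backlog = 2
  query t=11s: backlog = 0

Answer: 1 2 0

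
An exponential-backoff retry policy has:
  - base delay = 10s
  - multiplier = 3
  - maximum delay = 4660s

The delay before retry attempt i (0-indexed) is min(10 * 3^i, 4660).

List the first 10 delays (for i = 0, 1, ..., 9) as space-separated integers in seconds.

Computing each delay:
  i=0: min(10*3^0, 4660) = 10
  i=1: min(10*3^1, 4660) = 30
  i=2: min(10*3^2, 4660) = 90
  i=3: min(10*3^3, 4660) = 270
  i=4: min(10*3^4, 4660) = 810
  i=5: min(10*3^5, 4660) = 2430
  i=6: min(10*3^6, 4660) = 4660
  i=7: min(10*3^7, 4660) = 4660
  i=8: min(10*3^8, 4660) = 4660
  i=9: min(10*3^9, 4660) = 4660

Answer: 10 30 90 270 810 2430 4660 4660 4660 4660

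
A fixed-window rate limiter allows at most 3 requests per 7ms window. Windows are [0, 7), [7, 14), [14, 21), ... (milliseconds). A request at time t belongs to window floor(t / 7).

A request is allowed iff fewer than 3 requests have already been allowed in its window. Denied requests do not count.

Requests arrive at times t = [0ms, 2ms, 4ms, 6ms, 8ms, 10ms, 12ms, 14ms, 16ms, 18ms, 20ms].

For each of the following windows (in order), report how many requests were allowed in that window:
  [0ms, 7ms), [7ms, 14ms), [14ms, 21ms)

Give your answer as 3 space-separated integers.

Processing requests:
  req#1 t=0ms (window 0): ALLOW
  req#2 t=2ms (window 0): ALLOW
  req#3 t=4ms (window 0): ALLOW
  req#4 t=6ms (window 0): DENY
  req#5 t=8ms (window 1): ALLOW
  req#6 t=10ms (window 1): ALLOW
  req#7 t=12ms (window 1): ALLOW
  req#8 t=14ms (window 2): ALLOW
  req#9 t=16ms (window 2): ALLOW
  req#10 t=18ms (window 2): ALLOW
  req#11 t=20ms (window 2): DENY

Allowed counts by window: 3 3 3

Answer: 3 3 3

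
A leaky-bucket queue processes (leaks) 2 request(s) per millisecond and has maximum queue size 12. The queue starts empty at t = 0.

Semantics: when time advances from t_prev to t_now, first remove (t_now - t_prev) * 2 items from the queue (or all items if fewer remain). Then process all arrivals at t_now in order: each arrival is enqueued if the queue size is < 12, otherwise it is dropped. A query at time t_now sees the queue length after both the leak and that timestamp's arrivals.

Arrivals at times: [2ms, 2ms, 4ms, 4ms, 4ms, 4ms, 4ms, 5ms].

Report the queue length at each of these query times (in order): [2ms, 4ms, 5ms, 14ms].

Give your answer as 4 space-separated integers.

Answer: 2 5 4 0

Derivation:
Queue lengths at query times:
  query t=2ms: backlog = 2
  query t=4ms: backlog = 5
  query t=5ms: backlog = 4
  query t=14ms: backlog = 0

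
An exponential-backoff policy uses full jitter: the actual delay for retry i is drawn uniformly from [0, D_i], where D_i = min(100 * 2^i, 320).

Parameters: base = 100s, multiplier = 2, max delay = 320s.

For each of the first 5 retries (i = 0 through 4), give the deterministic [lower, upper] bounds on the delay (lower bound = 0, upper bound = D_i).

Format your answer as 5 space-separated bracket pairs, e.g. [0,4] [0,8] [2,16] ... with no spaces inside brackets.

Answer: [0,100] [0,200] [0,320] [0,320] [0,320]

Derivation:
Computing bounds per retry:
  i=0: D_i=min(100*2^0,320)=100, bounds=[0,100]
  i=1: D_i=min(100*2^1,320)=200, bounds=[0,200]
  i=2: D_i=min(100*2^2,320)=320, bounds=[0,320]
  i=3: D_i=min(100*2^3,320)=320, bounds=[0,320]
  i=4: D_i=min(100*2^4,320)=320, bounds=[0,320]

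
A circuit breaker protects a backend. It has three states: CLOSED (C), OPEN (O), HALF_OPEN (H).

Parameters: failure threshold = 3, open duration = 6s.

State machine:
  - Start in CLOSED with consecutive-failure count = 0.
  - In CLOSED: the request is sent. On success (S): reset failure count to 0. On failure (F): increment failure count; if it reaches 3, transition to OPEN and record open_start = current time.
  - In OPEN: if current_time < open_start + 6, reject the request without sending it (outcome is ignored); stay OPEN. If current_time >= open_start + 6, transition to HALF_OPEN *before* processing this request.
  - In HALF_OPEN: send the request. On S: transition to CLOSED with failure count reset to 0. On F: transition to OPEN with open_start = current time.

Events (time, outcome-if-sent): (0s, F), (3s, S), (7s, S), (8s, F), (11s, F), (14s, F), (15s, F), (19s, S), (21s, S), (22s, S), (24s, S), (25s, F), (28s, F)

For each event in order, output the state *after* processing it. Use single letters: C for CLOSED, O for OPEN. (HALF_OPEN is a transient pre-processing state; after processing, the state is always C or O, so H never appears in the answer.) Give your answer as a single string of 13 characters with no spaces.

Answer: CCCCCOOOCCCCC

Derivation:
State after each event:
  event#1 t=0s outcome=F: state=CLOSED
  event#2 t=3s outcome=S: state=CLOSED
  event#3 t=7s outcome=S: state=CLOSED
  event#4 t=8s outcome=F: state=CLOSED
  event#5 t=11s outcome=F: state=CLOSED
  event#6 t=14s outcome=F: state=OPEN
  event#7 t=15s outcome=F: state=OPEN
  event#8 t=19s outcome=S: state=OPEN
  event#9 t=21s outcome=S: state=CLOSED
  event#10 t=22s outcome=S: state=CLOSED
  event#11 t=24s outcome=S: state=CLOSED
  event#12 t=25s outcome=F: state=CLOSED
  event#13 t=28s outcome=F: state=CLOSED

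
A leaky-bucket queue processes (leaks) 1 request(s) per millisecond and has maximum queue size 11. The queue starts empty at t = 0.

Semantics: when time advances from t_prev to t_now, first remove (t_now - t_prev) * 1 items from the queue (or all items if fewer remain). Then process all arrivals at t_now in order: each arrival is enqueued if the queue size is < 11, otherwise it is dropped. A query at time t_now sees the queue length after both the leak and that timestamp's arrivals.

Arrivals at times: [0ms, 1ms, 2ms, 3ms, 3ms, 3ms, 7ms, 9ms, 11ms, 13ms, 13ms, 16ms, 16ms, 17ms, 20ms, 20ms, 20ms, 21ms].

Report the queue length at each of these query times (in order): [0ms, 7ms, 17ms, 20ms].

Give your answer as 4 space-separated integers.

Answer: 1 1 2 3

Derivation:
Queue lengths at query times:
  query t=0ms: backlog = 1
  query t=7ms: backlog = 1
  query t=17ms: backlog = 2
  query t=20ms: backlog = 3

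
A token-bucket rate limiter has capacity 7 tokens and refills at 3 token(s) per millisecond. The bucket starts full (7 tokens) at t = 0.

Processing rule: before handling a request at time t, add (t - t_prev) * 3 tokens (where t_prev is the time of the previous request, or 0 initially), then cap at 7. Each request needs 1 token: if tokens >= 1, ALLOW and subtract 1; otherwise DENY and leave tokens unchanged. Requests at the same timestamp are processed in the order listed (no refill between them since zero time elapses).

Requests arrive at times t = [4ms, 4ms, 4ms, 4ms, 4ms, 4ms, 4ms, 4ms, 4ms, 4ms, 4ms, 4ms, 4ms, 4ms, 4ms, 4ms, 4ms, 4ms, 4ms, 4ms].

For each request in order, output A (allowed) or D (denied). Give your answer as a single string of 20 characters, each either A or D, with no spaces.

Simulating step by step:
  req#1 t=4ms: ALLOW
  req#2 t=4ms: ALLOW
  req#3 t=4ms: ALLOW
  req#4 t=4ms: ALLOW
  req#5 t=4ms: ALLOW
  req#6 t=4ms: ALLOW
  req#7 t=4ms: ALLOW
  req#8 t=4ms: DENY
  req#9 t=4ms: DENY
  req#10 t=4ms: DENY
  req#11 t=4ms: DENY
  req#12 t=4ms: DENY
  req#13 t=4ms: DENY
  req#14 t=4ms: DENY
  req#15 t=4ms: DENY
  req#16 t=4ms: DENY
  req#17 t=4ms: DENY
  req#18 t=4ms: DENY
  req#19 t=4ms: DENY
  req#20 t=4ms: DENY

Answer: AAAAAAADDDDDDDDDDDDD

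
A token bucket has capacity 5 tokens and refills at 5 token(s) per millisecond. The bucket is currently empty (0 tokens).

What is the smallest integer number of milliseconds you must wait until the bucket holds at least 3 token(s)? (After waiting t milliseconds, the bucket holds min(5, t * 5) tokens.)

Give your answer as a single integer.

Answer: 1

Derivation:
Need t * 5 >= 3, so t >= 3/5.
Smallest integer t = ceil(3/5) = 1.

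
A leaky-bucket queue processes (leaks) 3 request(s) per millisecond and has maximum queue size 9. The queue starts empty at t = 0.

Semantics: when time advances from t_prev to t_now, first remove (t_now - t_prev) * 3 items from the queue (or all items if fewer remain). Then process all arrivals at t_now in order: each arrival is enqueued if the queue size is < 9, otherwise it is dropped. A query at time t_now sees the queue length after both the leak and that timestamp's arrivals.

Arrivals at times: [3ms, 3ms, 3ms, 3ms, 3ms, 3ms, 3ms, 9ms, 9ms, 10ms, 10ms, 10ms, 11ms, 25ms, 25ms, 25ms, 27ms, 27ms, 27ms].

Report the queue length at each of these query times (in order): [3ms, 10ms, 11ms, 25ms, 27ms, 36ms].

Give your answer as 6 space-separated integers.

Queue lengths at query times:
  query t=3ms: backlog = 7
  query t=10ms: backlog = 3
  query t=11ms: backlog = 1
  query t=25ms: backlog = 3
  query t=27ms: backlog = 3
  query t=36ms: backlog = 0

Answer: 7 3 1 3 3 0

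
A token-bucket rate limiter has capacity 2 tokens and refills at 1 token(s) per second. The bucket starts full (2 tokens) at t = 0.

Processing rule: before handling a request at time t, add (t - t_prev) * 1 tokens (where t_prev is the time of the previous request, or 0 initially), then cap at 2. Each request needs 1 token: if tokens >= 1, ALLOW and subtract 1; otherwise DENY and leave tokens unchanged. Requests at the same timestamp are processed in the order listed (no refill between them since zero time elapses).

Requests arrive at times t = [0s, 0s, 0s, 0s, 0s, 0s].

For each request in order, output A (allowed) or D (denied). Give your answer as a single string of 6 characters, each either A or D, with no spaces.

Answer: AADDDD

Derivation:
Simulating step by step:
  req#1 t=0s: ALLOW
  req#2 t=0s: ALLOW
  req#3 t=0s: DENY
  req#4 t=0s: DENY
  req#5 t=0s: DENY
  req#6 t=0s: DENY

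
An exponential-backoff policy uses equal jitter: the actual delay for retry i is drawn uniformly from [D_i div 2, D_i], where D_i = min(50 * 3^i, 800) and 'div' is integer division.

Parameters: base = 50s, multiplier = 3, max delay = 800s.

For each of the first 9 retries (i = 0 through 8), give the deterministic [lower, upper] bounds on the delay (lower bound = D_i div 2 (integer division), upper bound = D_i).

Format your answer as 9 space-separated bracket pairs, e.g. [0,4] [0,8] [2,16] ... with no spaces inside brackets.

Computing bounds per retry:
  i=0: D_i=min(50*3^0,800)=50, bounds=[25,50]
  i=1: D_i=min(50*3^1,800)=150, bounds=[75,150]
  i=2: D_i=min(50*3^2,800)=450, bounds=[225,450]
  i=3: D_i=min(50*3^3,800)=800, bounds=[400,800]
  i=4: D_i=min(50*3^4,800)=800, bounds=[400,800]
  i=5: D_i=min(50*3^5,800)=800, bounds=[400,800]
  i=6: D_i=min(50*3^6,800)=800, bounds=[400,800]
  i=7: D_i=min(50*3^7,800)=800, bounds=[400,800]
  i=8: D_i=min(50*3^8,800)=800, bounds=[400,800]

Answer: [25,50] [75,150] [225,450] [400,800] [400,800] [400,800] [400,800] [400,800] [400,800]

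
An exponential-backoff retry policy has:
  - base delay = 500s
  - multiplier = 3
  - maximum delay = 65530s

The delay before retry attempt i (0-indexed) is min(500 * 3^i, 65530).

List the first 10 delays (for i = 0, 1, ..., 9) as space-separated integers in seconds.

Answer: 500 1500 4500 13500 40500 65530 65530 65530 65530 65530

Derivation:
Computing each delay:
  i=0: min(500*3^0, 65530) = 500
  i=1: min(500*3^1, 65530) = 1500
  i=2: min(500*3^2, 65530) = 4500
  i=3: min(500*3^3, 65530) = 13500
  i=4: min(500*3^4, 65530) = 40500
  i=5: min(500*3^5, 65530) = 65530
  i=6: min(500*3^6, 65530) = 65530
  i=7: min(500*3^7, 65530) = 65530
  i=8: min(500*3^8, 65530) = 65530
  i=9: min(500*3^9, 65530) = 65530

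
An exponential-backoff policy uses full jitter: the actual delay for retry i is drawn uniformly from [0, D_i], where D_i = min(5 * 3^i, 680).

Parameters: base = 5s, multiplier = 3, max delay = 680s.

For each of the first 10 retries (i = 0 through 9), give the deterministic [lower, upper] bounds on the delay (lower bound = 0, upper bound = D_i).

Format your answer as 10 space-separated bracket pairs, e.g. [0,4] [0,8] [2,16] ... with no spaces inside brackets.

Answer: [0,5] [0,15] [0,45] [0,135] [0,405] [0,680] [0,680] [0,680] [0,680] [0,680]

Derivation:
Computing bounds per retry:
  i=0: D_i=min(5*3^0,680)=5, bounds=[0,5]
  i=1: D_i=min(5*3^1,680)=15, bounds=[0,15]
  i=2: D_i=min(5*3^2,680)=45, bounds=[0,45]
  i=3: D_i=min(5*3^3,680)=135, bounds=[0,135]
  i=4: D_i=min(5*3^4,680)=405, bounds=[0,405]
  i=5: D_i=min(5*3^5,680)=680, bounds=[0,680]
  i=6: D_i=min(5*3^6,680)=680, bounds=[0,680]
  i=7: D_i=min(5*3^7,680)=680, bounds=[0,680]
  i=8: D_i=min(5*3^8,680)=680, bounds=[0,680]
  i=9: D_i=min(5*3^9,680)=680, bounds=[0,680]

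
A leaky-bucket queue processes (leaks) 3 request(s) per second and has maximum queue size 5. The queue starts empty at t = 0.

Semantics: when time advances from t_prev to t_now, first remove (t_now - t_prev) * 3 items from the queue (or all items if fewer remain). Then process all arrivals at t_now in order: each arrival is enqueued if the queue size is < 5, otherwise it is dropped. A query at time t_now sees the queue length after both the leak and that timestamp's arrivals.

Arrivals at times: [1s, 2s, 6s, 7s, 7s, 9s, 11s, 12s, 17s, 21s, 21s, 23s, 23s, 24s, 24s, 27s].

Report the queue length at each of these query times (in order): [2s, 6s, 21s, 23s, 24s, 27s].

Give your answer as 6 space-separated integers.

Queue lengths at query times:
  query t=2s: backlog = 1
  query t=6s: backlog = 1
  query t=21s: backlog = 2
  query t=23s: backlog = 2
  query t=24s: backlog = 2
  query t=27s: backlog = 1

Answer: 1 1 2 2 2 1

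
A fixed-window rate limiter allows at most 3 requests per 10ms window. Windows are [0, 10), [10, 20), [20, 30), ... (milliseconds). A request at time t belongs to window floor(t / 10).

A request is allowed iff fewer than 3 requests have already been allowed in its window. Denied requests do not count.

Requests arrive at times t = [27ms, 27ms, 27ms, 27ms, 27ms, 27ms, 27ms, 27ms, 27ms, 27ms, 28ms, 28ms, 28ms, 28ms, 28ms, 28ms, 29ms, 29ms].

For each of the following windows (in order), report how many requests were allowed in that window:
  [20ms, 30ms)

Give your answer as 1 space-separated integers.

Processing requests:
  req#1 t=27ms (window 2): ALLOW
  req#2 t=27ms (window 2): ALLOW
  req#3 t=27ms (window 2): ALLOW
  req#4 t=27ms (window 2): DENY
  req#5 t=27ms (window 2): DENY
  req#6 t=27ms (window 2): DENY
  req#7 t=27ms (window 2): DENY
  req#8 t=27ms (window 2): DENY
  req#9 t=27ms (window 2): DENY
  req#10 t=27ms (window 2): DENY
  req#11 t=28ms (window 2): DENY
  req#12 t=28ms (window 2): DENY
  req#13 t=28ms (window 2): DENY
  req#14 t=28ms (window 2): DENY
  req#15 t=28ms (window 2): DENY
  req#16 t=28ms (window 2): DENY
  req#17 t=29ms (window 2): DENY
  req#18 t=29ms (window 2): DENY

Allowed counts by window: 3

Answer: 3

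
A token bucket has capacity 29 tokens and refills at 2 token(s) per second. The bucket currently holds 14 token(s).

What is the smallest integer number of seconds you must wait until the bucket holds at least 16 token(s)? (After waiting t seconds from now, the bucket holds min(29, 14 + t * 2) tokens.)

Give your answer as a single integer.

Answer: 1

Derivation:
Need 14 + t * 2 >= 16, so t >= 2/2.
Smallest integer t = ceil(2/2) = 1.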